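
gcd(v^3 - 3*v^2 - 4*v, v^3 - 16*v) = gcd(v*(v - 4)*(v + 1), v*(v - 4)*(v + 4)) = v^2 - 4*v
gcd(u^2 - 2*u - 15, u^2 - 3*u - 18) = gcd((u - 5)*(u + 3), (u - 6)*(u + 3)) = u + 3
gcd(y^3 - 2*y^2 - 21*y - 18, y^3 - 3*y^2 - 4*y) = y + 1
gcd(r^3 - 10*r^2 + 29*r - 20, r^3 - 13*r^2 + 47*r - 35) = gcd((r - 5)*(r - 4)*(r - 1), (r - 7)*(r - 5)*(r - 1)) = r^2 - 6*r + 5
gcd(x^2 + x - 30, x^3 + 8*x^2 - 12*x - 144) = x + 6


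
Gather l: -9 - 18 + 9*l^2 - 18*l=9*l^2 - 18*l - 27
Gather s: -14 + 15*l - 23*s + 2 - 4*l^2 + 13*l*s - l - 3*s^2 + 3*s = -4*l^2 + 14*l - 3*s^2 + s*(13*l - 20) - 12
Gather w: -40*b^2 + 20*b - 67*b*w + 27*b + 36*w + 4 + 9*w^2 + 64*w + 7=-40*b^2 + 47*b + 9*w^2 + w*(100 - 67*b) + 11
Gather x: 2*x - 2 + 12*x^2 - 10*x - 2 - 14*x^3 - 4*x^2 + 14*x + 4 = -14*x^3 + 8*x^2 + 6*x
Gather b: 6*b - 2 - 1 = 6*b - 3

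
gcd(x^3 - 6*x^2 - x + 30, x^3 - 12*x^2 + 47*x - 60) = x^2 - 8*x + 15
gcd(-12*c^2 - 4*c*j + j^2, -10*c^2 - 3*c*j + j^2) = 2*c + j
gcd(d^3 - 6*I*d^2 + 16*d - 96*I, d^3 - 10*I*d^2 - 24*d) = d^2 - 10*I*d - 24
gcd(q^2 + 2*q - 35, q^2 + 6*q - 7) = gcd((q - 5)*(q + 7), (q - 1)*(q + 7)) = q + 7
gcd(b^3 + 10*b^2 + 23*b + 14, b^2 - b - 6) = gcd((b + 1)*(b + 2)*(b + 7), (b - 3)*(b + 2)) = b + 2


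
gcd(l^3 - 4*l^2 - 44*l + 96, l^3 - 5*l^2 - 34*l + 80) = l^2 - 10*l + 16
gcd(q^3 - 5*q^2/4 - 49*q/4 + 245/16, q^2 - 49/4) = q^2 - 49/4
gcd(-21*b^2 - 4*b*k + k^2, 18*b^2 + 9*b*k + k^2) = 3*b + k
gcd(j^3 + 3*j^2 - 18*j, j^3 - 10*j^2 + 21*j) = j^2 - 3*j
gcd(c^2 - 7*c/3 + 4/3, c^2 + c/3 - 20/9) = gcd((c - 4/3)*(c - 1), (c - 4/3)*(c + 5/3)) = c - 4/3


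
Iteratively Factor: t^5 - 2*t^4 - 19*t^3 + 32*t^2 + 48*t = (t + 4)*(t^4 - 6*t^3 + 5*t^2 + 12*t) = (t - 3)*(t + 4)*(t^3 - 3*t^2 - 4*t) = t*(t - 3)*(t + 4)*(t^2 - 3*t - 4) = t*(t - 3)*(t + 1)*(t + 4)*(t - 4)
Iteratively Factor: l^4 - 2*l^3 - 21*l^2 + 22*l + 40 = (l - 2)*(l^3 - 21*l - 20) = (l - 2)*(l + 4)*(l^2 - 4*l - 5) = (l - 5)*(l - 2)*(l + 4)*(l + 1)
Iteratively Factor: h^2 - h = (h - 1)*(h)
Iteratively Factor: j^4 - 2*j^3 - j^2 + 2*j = (j - 2)*(j^3 - j) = (j - 2)*(j + 1)*(j^2 - j) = j*(j - 2)*(j + 1)*(j - 1)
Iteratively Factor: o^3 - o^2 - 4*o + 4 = (o + 2)*(o^2 - 3*o + 2) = (o - 2)*(o + 2)*(o - 1)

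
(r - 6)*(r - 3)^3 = r^4 - 15*r^3 + 81*r^2 - 189*r + 162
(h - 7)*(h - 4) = h^2 - 11*h + 28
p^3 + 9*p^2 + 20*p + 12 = (p + 1)*(p + 2)*(p + 6)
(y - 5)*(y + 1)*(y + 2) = y^3 - 2*y^2 - 13*y - 10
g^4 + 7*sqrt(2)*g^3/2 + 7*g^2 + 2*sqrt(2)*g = g*(g + sqrt(2)/2)*(g + sqrt(2))*(g + 2*sqrt(2))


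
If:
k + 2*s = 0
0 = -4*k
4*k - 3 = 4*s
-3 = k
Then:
No Solution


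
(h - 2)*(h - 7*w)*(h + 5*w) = h^3 - 2*h^2*w - 2*h^2 - 35*h*w^2 + 4*h*w + 70*w^2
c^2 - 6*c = c*(c - 6)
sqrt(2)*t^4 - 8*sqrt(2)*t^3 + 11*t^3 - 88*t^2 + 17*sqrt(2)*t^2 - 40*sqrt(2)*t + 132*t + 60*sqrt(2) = (t - 6)*(t - 2)*(t + 5*sqrt(2))*(sqrt(2)*t + 1)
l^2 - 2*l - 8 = (l - 4)*(l + 2)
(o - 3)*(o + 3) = o^2 - 9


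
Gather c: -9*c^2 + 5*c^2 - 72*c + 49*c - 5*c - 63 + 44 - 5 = -4*c^2 - 28*c - 24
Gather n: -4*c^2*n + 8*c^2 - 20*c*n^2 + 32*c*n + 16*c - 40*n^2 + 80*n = 8*c^2 + 16*c + n^2*(-20*c - 40) + n*(-4*c^2 + 32*c + 80)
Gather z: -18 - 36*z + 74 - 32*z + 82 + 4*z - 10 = 128 - 64*z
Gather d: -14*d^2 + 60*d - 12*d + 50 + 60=-14*d^2 + 48*d + 110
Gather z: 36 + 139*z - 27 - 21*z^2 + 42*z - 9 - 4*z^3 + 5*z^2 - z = -4*z^3 - 16*z^2 + 180*z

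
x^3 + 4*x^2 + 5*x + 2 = (x + 1)^2*(x + 2)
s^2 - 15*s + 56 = (s - 8)*(s - 7)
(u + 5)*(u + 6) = u^2 + 11*u + 30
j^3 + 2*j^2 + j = j*(j + 1)^2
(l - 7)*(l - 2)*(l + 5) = l^3 - 4*l^2 - 31*l + 70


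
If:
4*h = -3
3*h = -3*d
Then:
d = 3/4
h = -3/4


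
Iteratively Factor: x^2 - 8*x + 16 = (x - 4)*(x - 4)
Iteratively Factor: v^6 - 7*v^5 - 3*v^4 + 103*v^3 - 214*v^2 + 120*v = (v - 3)*(v^5 - 4*v^4 - 15*v^3 + 58*v^2 - 40*v) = (v - 5)*(v - 3)*(v^4 + v^3 - 10*v^2 + 8*v) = v*(v - 5)*(v - 3)*(v^3 + v^2 - 10*v + 8) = v*(v - 5)*(v - 3)*(v - 1)*(v^2 + 2*v - 8) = v*(v - 5)*(v - 3)*(v - 2)*(v - 1)*(v + 4)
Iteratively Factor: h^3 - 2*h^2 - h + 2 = (h - 2)*(h^2 - 1) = (h - 2)*(h + 1)*(h - 1)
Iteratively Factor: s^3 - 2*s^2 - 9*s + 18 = (s - 3)*(s^2 + s - 6) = (s - 3)*(s - 2)*(s + 3)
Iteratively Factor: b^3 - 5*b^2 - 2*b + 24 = (b - 4)*(b^2 - b - 6) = (b - 4)*(b - 3)*(b + 2)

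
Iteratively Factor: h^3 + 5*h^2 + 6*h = (h)*(h^2 + 5*h + 6) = h*(h + 3)*(h + 2)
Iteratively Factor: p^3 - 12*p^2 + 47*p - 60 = (p - 3)*(p^2 - 9*p + 20) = (p - 4)*(p - 3)*(p - 5)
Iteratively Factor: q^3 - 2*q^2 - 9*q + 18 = (q + 3)*(q^2 - 5*q + 6) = (q - 3)*(q + 3)*(q - 2)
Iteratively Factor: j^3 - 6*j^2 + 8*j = (j)*(j^2 - 6*j + 8) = j*(j - 4)*(j - 2)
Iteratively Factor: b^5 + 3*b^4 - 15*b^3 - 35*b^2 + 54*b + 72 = (b + 3)*(b^4 - 15*b^2 + 10*b + 24) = (b + 3)*(b + 4)*(b^3 - 4*b^2 + b + 6) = (b + 1)*(b + 3)*(b + 4)*(b^2 - 5*b + 6) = (b - 2)*(b + 1)*(b + 3)*(b + 4)*(b - 3)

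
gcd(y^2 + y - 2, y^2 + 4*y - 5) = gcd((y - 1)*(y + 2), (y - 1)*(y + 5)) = y - 1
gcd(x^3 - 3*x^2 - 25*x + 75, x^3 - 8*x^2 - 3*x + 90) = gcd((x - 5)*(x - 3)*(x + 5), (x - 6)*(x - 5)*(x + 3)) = x - 5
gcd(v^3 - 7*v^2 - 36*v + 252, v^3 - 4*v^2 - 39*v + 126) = v^2 - v - 42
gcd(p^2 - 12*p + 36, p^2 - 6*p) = p - 6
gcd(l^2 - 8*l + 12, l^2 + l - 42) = l - 6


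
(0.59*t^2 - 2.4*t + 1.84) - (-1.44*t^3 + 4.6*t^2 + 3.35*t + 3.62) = 1.44*t^3 - 4.01*t^2 - 5.75*t - 1.78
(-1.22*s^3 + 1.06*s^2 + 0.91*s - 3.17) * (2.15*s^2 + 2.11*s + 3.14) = -2.623*s^5 - 0.2952*s^4 + 0.3623*s^3 - 1.567*s^2 - 3.8313*s - 9.9538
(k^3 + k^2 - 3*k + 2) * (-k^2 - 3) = -k^5 - k^4 - 5*k^2 + 9*k - 6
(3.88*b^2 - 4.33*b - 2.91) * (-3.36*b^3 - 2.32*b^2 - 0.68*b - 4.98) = -13.0368*b^5 + 5.5472*b^4 + 17.1848*b^3 - 9.6268*b^2 + 23.5422*b + 14.4918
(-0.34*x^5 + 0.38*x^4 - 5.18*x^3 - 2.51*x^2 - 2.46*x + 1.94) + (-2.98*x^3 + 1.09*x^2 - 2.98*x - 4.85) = -0.34*x^5 + 0.38*x^4 - 8.16*x^3 - 1.42*x^2 - 5.44*x - 2.91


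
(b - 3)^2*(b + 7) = b^3 + b^2 - 33*b + 63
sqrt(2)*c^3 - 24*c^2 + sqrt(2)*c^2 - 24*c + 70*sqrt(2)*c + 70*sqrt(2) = (c - 7*sqrt(2))*(c - 5*sqrt(2))*(sqrt(2)*c + sqrt(2))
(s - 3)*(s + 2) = s^2 - s - 6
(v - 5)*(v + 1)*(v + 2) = v^3 - 2*v^2 - 13*v - 10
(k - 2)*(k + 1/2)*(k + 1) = k^3 - k^2/2 - 5*k/2 - 1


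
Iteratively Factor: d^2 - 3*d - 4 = (d + 1)*(d - 4)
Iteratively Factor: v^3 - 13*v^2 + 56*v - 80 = (v - 4)*(v^2 - 9*v + 20) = (v - 4)^2*(v - 5)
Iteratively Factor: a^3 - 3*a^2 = (a)*(a^2 - 3*a) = a^2*(a - 3)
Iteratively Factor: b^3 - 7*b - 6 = (b + 1)*(b^2 - b - 6) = (b - 3)*(b + 1)*(b + 2)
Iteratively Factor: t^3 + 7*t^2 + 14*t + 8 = (t + 4)*(t^2 + 3*t + 2) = (t + 2)*(t + 4)*(t + 1)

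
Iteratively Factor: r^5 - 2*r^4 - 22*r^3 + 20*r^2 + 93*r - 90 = (r - 1)*(r^4 - r^3 - 23*r^2 - 3*r + 90) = (r - 5)*(r - 1)*(r^3 + 4*r^2 - 3*r - 18) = (r - 5)*(r - 1)*(r + 3)*(r^2 + r - 6) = (r - 5)*(r - 1)*(r + 3)^2*(r - 2)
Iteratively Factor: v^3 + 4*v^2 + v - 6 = (v - 1)*(v^2 + 5*v + 6) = (v - 1)*(v + 2)*(v + 3)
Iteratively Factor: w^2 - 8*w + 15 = (w - 3)*(w - 5)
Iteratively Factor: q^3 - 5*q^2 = (q - 5)*(q^2) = q*(q - 5)*(q)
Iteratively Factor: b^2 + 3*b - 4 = (b + 4)*(b - 1)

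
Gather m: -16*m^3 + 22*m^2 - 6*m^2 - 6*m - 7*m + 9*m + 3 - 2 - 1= -16*m^3 + 16*m^2 - 4*m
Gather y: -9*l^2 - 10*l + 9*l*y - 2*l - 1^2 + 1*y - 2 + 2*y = -9*l^2 - 12*l + y*(9*l + 3) - 3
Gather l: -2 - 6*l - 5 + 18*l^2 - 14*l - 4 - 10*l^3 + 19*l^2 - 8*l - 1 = -10*l^3 + 37*l^2 - 28*l - 12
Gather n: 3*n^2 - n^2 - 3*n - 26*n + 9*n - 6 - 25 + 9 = 2*n^2 - 20*n - 22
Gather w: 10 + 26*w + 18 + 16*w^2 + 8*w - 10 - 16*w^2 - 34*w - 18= 0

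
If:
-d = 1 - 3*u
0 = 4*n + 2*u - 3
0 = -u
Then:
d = -1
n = 3/4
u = 0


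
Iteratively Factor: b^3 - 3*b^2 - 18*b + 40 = (b + 4)*(b^2 - 7*b + 10) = (b - 5)*(b + 4)*(b - 2)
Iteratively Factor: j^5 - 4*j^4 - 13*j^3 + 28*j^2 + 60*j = (j - 5)*(j^4 + j^3 - 8*j^2 - 12*j) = (j - 5)*(j + 2)*(j^3 - j^2 - 6*j) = (j - 5)*(j - 3)*(j + 2)*(j^2 + 2*j) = (j - 5)*(j - 3)*(j + 2)^2*(j)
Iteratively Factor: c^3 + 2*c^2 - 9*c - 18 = (c + 3)*(c^2 - c - 6) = (c - 3)*(c + 3)*(c + 2)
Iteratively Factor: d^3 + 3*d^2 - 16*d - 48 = (d - 4)*(d^2 + 7*d + 12) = (d - 4)*(d + 4)*(d + 3)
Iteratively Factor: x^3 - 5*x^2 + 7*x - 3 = (x - 3)*(x^2 - 2*x + 1) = (x - 3)*(x - 1)*(x - 1)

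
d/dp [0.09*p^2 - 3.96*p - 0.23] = 0.18*p - 3.96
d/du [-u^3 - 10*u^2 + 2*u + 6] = -3*u^2 - 20*u + 2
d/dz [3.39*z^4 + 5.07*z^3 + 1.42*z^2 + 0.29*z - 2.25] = 13.56*z^3 + 15.21*z^2 + 2.84*z + 0.29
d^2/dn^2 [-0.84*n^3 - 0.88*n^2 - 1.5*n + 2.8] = -5.04*n - 1.76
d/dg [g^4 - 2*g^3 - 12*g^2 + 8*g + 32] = 4*g^3 - 6*g^2 - 24*g + 8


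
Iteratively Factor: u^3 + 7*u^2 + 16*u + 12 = (u + 2)*(u^2 + 5*u + 6) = (u + 2)^2*(u + 3)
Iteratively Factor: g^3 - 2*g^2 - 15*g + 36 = (g - 3)*(g^2 + g - 12) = (g - 3)^2*(g + 4)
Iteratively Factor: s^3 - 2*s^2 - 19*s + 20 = (s - 1)*(s^2 - s - 20) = (s - 5)*(s - 1)*(s + 4)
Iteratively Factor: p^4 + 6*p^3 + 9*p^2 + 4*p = (p + 4)*(p^3 + 2*p^2 + p) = (p + 1)*(p + 4)*(p^2 + p) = p*(p + 1)*(p + 4)*(p + 1)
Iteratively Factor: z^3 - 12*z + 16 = (z + 4)*(z^2 - 4*z + 4) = (z - 2)*(z + 4)*(z - 2)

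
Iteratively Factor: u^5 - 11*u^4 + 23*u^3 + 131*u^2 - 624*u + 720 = (u + 4)*(u^4 - 15*u^3 + 83*u^2 - 201*u + 180) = (u - 5)*(u + 4)*(u^3 - 10*u^2 + 33*u - 36) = (u - 5)*(u - 3)*(u + 4)*(u^2 - 7*u + 12) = (u - 5)*(u - 3)^2*(u + 4)*(u - 4)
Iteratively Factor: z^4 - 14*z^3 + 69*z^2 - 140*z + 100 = (z - 2)*(z^3 - 12*z^2 + 45*z - 50) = (z - 5)*(z - 2)*(z^2 - 7*z + 10) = (z - 5)*(z - 2)^2*(z - 5)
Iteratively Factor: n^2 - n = (n - 1)*(n)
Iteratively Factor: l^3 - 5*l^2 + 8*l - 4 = (l - 2)*(l^2 - 3*l + 2) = (l - 2)^2*(l - 1)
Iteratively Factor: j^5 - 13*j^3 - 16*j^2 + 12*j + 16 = (j - 1)*(j^4 + j^3 - 12*j^2 - 28*j - 16) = (j - 4)*(j - 1)*(j^3 + 5*j^2 + 8*j + 4) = (j - 4)*(j - 1)*(j + 2)*(j^2 + 3*j + 2) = (j - 4)*(j - 1)*(j + 1)*(j + 2)*(j + 2)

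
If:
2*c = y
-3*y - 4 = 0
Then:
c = -2/3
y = -4/3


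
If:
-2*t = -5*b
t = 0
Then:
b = 0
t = 0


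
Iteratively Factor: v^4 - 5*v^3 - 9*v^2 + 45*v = (v + 3)*(v^3 - 8*v^2 + 15*v) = (v - 5)*(v + 3)*(v^2 - 3*v) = v*(v - 5)*(v + 3)*(v - 3)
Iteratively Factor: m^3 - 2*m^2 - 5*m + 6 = (m + 2)*(m^2 - 4*m + 3) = (m - 3)*(m + 2)*(m - 1)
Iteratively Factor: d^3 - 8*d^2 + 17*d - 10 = (d - 2)*(d^2 - 6*d + 5) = (d - 5)*(d - 2)*(d - 1)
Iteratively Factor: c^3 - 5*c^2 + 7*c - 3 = (c - 1)*(c^2 - 4*c + 3) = (c - 3)*(c - 1)*(c - 1)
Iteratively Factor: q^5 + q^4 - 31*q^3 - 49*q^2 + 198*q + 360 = (q - 3)*(q^4 + 4*q^3 - 19*q^2 - 106*q - 120) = (q - 3)*(q + 3)*(q^3 + q^2 - 22*q - 40) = (q - 3)*(q + 3)*(q + 4)*(q^2 - 3*q - 10) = (q - 3)*(q + 2)*(q + 3)*(q + 4)*(q - 5)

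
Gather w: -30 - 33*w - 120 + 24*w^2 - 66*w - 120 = 24*w^2 - 99*w - 270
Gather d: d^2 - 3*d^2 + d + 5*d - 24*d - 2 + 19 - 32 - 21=-2*d^2 - 18*d - 36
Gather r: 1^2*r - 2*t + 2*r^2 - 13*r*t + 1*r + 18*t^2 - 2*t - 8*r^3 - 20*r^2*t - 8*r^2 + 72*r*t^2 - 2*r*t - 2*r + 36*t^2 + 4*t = -8*r^3 + r^2*(-20*t - 6) + r*(72*t^2 - 15*t) + 54*t^2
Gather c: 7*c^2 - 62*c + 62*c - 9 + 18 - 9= 7*c^2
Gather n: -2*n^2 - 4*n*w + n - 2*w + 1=-2*n^2 + n*(1 - 4*w) - 2*w + 1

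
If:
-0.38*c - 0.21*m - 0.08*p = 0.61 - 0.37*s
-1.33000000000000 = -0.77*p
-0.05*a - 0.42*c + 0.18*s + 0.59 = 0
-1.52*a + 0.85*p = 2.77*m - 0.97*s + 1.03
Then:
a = 8.19585184117521 - 0.832570944968772*s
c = 0.527687017258187*s + 0.429065257002952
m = 0.807042540199471*s - 4.33917436115686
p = 1.73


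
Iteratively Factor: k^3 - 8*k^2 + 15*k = (k - 5)*(k^2 - 3*k) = k*(k - 5)*(k - 3)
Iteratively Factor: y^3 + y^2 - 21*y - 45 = (y - 5)*(y^2 + 6*y + 9) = (y - 5)*(y + 3)*(y + 3)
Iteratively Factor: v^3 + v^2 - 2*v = (v - 1)*(v^2 + 2*v) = (v - 1)*(v + 2)*(v)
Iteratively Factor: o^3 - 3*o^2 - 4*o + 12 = (o - 3)*(o^2 - 4) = (o - 3)*(o + 2)*(o - 2)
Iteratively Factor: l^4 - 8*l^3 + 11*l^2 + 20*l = (l)*(l^3 - 8*l^2 + 11*l + 20) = l*(l + 1)*(l^2 - 9*l + 20) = l*(l - 5)*(l + 1)*(l - 4)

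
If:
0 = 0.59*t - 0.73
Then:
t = 1.24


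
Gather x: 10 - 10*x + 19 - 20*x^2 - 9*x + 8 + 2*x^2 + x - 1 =-18*x^2 - 18*x + 36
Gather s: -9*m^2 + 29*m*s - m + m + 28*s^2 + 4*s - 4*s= -9*m^2 + 29*m*s + 28*s^2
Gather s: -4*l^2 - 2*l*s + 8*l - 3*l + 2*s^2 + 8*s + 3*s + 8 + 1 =-4*l^2 + 5*l + 2*s^2 + s*(11 - 2*l) + 9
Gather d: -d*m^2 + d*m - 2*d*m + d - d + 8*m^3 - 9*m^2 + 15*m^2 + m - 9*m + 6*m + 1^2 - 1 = d*(-m^2 - m) + 8*m^3 + 6*m^2 - 2*m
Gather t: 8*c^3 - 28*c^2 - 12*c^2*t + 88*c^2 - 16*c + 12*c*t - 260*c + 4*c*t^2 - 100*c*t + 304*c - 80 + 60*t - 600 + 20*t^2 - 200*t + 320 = 8*c^3 + 60*c^2 + 28*c + t^2*(4*c + 20) + t*(-12*c^2 - 88*c - 140) - 360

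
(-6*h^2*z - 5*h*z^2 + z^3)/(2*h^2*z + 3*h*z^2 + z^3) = (-6*h + z)/(2*h + z)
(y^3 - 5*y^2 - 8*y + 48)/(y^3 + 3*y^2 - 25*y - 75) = (y^2 - 8*y + 16)/(y^2 - 25)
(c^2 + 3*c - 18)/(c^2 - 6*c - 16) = (-c^2 - 3*c + 18)/(-c^2 + 6*c + 16)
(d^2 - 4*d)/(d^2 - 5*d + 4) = d/(d - 1)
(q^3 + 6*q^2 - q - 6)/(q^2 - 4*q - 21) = (-q^3 - 6*q^2 + q + 6)/(-q^2 + 4*q + 21)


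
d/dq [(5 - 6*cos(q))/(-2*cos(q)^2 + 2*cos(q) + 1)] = 4*(3*cos(q)^2 - 5*cos(q) + 4)*sin(q)/(2*cos(q) - cos(2*q))^2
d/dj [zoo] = 0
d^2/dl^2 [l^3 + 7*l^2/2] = 6*l + 7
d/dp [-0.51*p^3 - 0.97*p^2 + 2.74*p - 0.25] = -1.53*p^2 - 1.94*p + 2.74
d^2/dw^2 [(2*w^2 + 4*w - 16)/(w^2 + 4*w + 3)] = 4*(-2*w^3 - 33*w^2 - 114*w - 119)/(w^6 + 12*w^5 + 57*w^4 + 136*w^3 + 171*w^2 + 108*w + 27)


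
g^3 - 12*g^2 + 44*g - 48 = (g - 6)*(g - 4)*(g - 2)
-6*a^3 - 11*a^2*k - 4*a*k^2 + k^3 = (-6*a + k)*(a + k)^2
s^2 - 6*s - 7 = (s - 7)*(s + 1)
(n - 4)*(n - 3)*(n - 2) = n^3 - 9*n^2 + 26*n - 24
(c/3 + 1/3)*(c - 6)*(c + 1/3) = c^3/3 - 14*c^2/9 - 23*c/9 - 2/3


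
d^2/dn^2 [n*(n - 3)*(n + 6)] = 6*n + 6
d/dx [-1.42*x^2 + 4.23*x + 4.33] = 4.23 - 2.84*x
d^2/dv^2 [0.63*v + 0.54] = 0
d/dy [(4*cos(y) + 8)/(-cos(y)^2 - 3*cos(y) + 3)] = 4*(sin(y)^2 - 4*cos(y) - 10)*sin(y)/(cos(y)^2 + 3*cos(y) - 3)^2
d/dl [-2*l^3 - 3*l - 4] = -6*l^2 - 3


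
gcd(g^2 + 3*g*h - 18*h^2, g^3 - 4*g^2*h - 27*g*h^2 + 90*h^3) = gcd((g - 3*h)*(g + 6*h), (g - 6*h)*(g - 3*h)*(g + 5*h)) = g - 3*h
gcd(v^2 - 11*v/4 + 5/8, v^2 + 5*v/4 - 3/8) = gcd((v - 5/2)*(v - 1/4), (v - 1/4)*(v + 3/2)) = v - 1/4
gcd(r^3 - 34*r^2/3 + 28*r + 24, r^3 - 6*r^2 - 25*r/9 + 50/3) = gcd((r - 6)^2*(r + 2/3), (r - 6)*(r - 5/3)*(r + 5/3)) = r - 6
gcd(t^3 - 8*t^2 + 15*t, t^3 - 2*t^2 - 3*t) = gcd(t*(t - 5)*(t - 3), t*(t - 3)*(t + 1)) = t^2 - 3*t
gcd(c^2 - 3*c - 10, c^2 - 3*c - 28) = 1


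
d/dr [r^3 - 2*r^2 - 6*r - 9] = 3*r^2 - 4*r - 6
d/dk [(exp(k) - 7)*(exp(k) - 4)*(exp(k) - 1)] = 3*(exp(2*k) - 8*exp(k) + 13)*exp(k)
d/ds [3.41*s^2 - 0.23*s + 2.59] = 6.82*s - 0.23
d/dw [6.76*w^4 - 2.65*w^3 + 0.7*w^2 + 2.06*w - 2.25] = 27.04*w^3 - 7.95*w^2 + 1.4*w + 2.06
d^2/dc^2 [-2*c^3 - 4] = -12*c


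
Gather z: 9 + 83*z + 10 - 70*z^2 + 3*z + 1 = -70*z^2 + 86*z + 20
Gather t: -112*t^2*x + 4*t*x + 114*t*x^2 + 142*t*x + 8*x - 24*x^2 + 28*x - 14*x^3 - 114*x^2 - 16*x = -112*t^2*x + t*(114*x^2 + 146*x) - 14*x^3 - 138*x^2 + 20*x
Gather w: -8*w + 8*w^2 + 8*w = 8*w^2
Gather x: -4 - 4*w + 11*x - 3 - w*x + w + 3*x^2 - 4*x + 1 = -3*w + 3*x^2 + x*(7 - w) - 6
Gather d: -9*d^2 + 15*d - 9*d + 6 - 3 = -9*d^2 + 6*d + 3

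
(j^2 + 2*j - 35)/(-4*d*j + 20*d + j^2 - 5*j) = (-j - 7)/(4*d - j)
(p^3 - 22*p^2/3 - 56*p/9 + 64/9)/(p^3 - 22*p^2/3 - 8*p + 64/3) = (9*p^2 + 6*p - 8)/(3*(3*p^2 + 2*p - 8))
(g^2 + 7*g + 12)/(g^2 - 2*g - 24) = (g + 3)/(g - 6)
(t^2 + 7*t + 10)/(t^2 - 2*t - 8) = (t + 5)/(t - 4)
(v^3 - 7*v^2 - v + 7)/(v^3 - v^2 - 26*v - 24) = (v^2 - 8*v + 7)/(v^2 - 2*v - 24)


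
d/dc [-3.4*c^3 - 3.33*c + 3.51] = -10.2*c^2 - 3.33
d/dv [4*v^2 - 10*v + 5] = 8*v - 10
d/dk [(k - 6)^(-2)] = -2/(k - 6)^3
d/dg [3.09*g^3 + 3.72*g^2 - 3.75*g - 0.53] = 9.27*g^2 + 7.44*g - 3.75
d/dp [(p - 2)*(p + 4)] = 2*p + 2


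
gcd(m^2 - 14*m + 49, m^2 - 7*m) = m - 7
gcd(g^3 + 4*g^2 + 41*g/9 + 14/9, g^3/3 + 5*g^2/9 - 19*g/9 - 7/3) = g + 1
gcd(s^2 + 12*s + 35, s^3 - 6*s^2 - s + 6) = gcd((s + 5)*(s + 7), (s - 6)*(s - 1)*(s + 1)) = 1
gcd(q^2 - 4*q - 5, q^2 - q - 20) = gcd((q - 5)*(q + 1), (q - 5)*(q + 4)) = q - 5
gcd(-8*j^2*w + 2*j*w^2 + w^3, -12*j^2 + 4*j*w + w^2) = -2*j + w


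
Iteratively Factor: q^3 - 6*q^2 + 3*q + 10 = (q - 5)*(q^2 - q - 2) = (q - 5)*(q - 2)*(q + 1)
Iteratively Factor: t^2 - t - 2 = (t - 2)*(t + 1)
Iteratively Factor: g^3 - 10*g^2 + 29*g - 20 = (g - 5)*(g^2 - 5*g + 4) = (g - 5)*(g - 4)*(g - 1)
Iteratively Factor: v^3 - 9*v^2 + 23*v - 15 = (v - 1)*(v^2 - 8*v + 15) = (v - 3)*(v - 1)*(v - 5)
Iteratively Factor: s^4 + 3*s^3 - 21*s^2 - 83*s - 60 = (s - 5)*(s^3 + 8*s^2 + 19*s + 12) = (s - 5)*(s + 4)*(s^2 + 4*s + 3) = (s - 5)*(s + 1)*(s + 4)*(s + 3)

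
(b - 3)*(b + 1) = b^2 - 2*b - 3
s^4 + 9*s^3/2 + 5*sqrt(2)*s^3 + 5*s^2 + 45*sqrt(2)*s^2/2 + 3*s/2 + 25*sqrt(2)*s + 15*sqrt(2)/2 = (s + 1/2)*(s + 1)*(s + 3)*(s + 5*sqrt(2))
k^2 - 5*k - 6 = (k - 6)*(k + 1)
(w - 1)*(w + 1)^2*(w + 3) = w^4 + 4*w^3 + 2*w^2 - 4*w - 3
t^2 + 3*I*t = t*(t + 3*I)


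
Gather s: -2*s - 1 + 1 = -2*s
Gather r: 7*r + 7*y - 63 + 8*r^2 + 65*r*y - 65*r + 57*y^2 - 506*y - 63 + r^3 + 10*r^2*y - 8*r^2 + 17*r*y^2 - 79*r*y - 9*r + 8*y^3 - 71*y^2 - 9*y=r^3 + 10*r^2*y + r*(17*y^2 - 14*y - 67) + 8*y^3 - 14*y^2 - 508*y - 126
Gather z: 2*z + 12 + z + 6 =3*z + 18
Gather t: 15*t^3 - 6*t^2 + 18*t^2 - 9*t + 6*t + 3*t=15*t^3 + 12*t^2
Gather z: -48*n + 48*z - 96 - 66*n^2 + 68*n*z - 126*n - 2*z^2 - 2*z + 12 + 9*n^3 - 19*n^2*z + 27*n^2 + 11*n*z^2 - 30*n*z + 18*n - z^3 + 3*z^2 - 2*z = 9*n^3 - 39*n^2 - 156*n - z^3 + z^2*(11*n + 1) + z*(-19*n^2 + 38*n + 44) - 84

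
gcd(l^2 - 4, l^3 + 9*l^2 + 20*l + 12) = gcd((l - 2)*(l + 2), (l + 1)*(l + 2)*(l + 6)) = l + 2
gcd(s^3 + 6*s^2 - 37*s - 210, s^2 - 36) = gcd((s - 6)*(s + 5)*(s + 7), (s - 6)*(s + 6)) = s - 6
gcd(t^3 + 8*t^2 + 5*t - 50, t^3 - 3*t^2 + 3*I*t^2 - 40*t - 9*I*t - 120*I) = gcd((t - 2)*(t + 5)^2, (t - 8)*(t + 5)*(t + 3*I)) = t + 5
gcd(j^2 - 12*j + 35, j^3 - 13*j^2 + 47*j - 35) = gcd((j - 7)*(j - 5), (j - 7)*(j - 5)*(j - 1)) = j^2 - 12*j + 35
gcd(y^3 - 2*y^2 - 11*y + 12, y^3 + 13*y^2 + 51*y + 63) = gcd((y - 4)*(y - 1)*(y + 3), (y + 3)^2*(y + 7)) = y + 3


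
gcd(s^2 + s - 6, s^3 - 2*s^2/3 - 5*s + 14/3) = s - 2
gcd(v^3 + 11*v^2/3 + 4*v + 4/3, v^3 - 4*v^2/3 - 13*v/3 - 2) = v^2 + 5*v/3 + 2/3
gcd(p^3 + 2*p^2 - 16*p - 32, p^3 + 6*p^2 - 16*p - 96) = p^2 - 16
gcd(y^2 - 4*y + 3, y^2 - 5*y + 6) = y - 3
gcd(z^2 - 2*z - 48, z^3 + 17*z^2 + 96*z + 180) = z + 6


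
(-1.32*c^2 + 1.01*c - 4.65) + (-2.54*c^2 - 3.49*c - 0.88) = -3.86*c^2 - 2.48*c - 5.53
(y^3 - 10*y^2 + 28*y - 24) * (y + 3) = y^4 - 7*y^3 - 2*y^2 + 60*y - 72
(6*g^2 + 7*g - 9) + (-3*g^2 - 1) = 3*g^2 + 7*g - 10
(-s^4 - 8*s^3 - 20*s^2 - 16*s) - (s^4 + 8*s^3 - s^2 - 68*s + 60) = -2*s^4 - 16*s^3 - 19*s^2 + 52*s - 60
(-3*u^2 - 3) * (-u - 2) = 3*u^3 + 6*u^2 + 3*u + 6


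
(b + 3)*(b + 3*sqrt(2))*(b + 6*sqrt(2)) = b^3 + 3*b^2 + 9*sqrt(2)*b^2 + 36*b + 27*sqrt(2)*b + 108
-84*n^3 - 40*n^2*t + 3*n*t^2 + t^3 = (-6*n + t)*(2*n + t)*(7*n + t)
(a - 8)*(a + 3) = a^2 - 5*a - 24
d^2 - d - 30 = (d - 6)*(d + 5)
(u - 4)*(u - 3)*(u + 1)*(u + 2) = u^4 - 4*u^3 - 7*u^2 + 22*u + 24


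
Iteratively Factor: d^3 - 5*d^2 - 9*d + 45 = (d + 3)*(d^2 - 8*d + 15) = (d - 3)*(d + 3)*(d - 5)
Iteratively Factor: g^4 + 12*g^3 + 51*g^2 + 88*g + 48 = (g + 3)*(g^3 + 9*g^2 + 24*g + 16) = (g + 1)*(g + 3)*(g^2 + 8*g + 16) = (g + 1)*(g + 3)*(g + 4)*(g + 4)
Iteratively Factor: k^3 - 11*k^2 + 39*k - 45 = (k - 3)*(k^2 - 8*k + 15) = (k - 3)^2*(k - 5)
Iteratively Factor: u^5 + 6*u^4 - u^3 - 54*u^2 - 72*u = (u)*(u^4 + 6*u^3 - u^2 - 54*u - 72) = u*(u + 2)*(u^3 + 4*u^2 - 9*u - 36) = u*(u + 2)*(u + 4)*(u^2 - 9) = u*(u - 3)*(u + 2)*(u + 4)*(u + 3)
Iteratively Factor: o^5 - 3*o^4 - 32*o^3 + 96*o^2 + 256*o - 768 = (o + 4)*(o^4 - 7*o^3 - 4*o^2 + 112*o - 192) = (o - 4)*(o + 4)*(o^3 - 3*o^2 - 16*o + 48) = (o - 4)^2*(o + 4)*(o^2 + o - 12) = (o - 4)^2*(o - 3)*(o + 4)*(o + 4)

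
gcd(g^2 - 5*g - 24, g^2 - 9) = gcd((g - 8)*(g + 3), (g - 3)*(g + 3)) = g + 3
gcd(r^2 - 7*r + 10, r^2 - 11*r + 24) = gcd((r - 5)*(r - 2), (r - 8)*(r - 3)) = 1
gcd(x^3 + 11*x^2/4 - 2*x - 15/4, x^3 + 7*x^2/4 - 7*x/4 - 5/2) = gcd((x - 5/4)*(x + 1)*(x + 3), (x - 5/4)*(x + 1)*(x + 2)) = x^2 - x/4 - 5/4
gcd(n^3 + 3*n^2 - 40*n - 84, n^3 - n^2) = 1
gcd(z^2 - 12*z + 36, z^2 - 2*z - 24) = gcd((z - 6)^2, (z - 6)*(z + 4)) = z - 6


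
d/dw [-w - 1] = -1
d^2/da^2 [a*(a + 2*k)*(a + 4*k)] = 6*a + 12*k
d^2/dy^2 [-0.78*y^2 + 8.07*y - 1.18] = -1.56000000000000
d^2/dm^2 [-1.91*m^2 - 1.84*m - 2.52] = -3.82000000000000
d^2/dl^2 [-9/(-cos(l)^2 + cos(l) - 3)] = 9*(4*(1 - cos(l)^2)^2 - 9*cos(l)^2 + 27*cos(l)/4 - 3*cos(3*l)/4)/(-cos(l)^2 + cos(l) - 3)^3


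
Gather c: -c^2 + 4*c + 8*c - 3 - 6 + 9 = -c^2 + 12*c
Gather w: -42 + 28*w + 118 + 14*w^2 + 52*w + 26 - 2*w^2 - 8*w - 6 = 12*w^2 + 72*w + 96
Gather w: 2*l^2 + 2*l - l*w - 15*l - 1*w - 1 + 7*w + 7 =2*l^2 - 13*l + w*(6 - l) + 6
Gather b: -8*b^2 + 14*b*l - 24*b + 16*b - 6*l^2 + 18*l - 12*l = -8*b^2 + b*(14*l - 8) - 6*l^2 + 6*l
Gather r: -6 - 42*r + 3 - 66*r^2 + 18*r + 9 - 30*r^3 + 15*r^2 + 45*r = -30*r^3 - 51*r^2 + 21*r + 6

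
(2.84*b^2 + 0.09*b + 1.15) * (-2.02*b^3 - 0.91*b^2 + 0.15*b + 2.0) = -5.7368*b^5 - 2.7662*b^4 - 1.9789*b^3 + 4.647*b^2 + 0.3525*b + 2.3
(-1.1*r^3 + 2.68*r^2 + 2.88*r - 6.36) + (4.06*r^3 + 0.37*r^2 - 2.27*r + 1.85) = 2.96*r^3 + 3.05*r^2 + 0.61*r - 4.51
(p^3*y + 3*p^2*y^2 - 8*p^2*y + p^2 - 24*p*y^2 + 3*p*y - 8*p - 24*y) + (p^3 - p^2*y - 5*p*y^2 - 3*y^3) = p^3*y + p^3 + 3*p^2*y^2 - 9*p^2*y + p^2 - 29*p*y^2 + 3*p*y - 8*p - 3*y^3 - 24*y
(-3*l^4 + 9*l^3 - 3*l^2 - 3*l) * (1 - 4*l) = 12*l^5 - 39*l^4 + 21*l^3 + 9*l^2 - 3*l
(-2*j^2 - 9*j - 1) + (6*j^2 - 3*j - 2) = 4*j^2 - 12*j - 3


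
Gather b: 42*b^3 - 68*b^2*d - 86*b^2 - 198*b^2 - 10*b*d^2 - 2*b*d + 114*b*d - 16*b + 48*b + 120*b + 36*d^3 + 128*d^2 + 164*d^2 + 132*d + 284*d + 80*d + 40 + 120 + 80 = 42*b^3 + b^2*(-68*d - 284) + b*(-10*d^2 + 112*d + 152) + 36*d^3 + 292*d^2 + 496*d + 240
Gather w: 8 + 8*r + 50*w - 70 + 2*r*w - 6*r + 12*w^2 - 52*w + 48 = 2*r + 12*w^2 + w*(2*r - 2) - 14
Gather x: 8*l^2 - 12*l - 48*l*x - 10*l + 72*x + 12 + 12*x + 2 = 8*l^2 - 22*l + x*(84 - 48*l) + 14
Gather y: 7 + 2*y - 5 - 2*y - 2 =0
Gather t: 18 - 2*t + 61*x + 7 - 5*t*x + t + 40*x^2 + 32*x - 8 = t*(-5*x - 1) + 40*x^2 + 93*x + 17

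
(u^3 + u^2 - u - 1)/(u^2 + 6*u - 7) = (u^2 + 2*u + 1)/(u + 7)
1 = 1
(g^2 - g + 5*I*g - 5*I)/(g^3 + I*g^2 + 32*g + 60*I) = (g - 1)/(g^2 - 4*I*g + 12)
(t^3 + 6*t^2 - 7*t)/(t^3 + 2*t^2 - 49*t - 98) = t*(t - 1)/(t^2 - 5*t - 14)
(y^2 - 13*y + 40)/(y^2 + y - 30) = (y - 8)/(y + 6)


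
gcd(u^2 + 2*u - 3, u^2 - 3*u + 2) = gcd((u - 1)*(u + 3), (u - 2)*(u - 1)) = u - 1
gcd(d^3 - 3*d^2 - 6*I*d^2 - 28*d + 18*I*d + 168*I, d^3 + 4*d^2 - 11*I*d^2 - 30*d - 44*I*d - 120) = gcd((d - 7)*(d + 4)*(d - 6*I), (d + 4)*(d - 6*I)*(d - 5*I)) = d^2 + d*(4 - 6*I) - 24*I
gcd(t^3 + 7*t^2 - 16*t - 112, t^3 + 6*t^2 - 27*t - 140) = t^2 + 11*t + 28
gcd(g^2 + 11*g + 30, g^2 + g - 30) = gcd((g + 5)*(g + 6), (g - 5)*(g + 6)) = g + 6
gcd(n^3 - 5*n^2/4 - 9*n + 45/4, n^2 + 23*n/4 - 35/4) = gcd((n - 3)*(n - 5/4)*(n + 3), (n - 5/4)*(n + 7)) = n - 5/4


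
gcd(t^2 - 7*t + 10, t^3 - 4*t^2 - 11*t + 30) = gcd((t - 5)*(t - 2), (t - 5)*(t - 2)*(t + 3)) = t^2 - 7*t + 10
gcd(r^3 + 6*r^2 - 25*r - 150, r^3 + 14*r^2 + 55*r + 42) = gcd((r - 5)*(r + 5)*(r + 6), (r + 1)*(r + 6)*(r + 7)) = r + 6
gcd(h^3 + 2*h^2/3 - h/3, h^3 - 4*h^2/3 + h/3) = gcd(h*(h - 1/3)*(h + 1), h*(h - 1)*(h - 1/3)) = h^2 - h/3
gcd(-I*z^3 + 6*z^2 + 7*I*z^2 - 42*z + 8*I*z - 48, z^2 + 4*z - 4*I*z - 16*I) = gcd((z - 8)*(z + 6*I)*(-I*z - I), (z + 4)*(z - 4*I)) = 1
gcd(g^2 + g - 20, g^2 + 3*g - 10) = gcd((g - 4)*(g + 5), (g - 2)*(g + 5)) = g + 5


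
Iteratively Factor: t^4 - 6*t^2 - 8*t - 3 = (t + 1)*(t^3 - t^2 - 5*t - 3) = (t + 1)^2*(t^2 - 2*t - 3) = (t - 3)*(t + 1)^2*(t + 1)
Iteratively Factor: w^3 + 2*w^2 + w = (w)*(w^2 + 2*w + 1) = w*(w + 1)*(w + 1)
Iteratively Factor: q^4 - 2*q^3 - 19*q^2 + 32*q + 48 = (q + 1)*(q^3 - 3*q^2 - 16*q + 48) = (q + 1)*(q + 4)*(q^2 - 7*q + 12) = (q - 3)*(q + 1)*(q + 4)*(q - 4)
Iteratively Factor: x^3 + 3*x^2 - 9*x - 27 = (x + 3)*(x^2 - 9) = (x + 3)^2*(x - 3)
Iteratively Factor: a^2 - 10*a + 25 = (a - 5)*(a - 5)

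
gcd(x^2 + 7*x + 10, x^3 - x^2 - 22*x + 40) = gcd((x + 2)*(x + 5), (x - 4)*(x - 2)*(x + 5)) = x + 5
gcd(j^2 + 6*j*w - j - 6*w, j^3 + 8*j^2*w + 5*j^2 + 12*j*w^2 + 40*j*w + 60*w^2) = j + 6*w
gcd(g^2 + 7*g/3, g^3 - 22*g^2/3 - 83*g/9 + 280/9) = g + 7/3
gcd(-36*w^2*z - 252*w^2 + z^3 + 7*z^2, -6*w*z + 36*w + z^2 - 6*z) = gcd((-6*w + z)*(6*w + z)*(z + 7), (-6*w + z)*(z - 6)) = -6*w + z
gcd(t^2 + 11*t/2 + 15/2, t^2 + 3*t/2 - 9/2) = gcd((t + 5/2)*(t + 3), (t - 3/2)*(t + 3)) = t + 3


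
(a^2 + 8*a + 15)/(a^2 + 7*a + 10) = (a + 3)/(a + 2)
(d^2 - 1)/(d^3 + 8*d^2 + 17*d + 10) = (d - 1)/(d^2 + 7*d + 10)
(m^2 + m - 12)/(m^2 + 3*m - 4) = (m - 3)/(m - 1)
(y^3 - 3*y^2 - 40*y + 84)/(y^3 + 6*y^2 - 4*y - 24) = (y - 7)/(y + 2)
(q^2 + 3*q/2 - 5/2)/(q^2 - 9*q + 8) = (q + 5/2)/(q - 8)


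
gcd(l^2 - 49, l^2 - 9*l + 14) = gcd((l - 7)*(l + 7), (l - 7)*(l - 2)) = l - 7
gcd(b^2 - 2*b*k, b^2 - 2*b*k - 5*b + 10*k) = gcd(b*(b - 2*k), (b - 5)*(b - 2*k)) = b - 2*k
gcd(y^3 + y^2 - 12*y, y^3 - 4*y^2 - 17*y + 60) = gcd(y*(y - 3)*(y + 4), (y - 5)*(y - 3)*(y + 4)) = y^2 + y - 12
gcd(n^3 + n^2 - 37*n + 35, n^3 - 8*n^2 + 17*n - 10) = n^2 - 6*n + 5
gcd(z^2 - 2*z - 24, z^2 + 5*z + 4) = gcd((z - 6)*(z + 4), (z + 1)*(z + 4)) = z + 4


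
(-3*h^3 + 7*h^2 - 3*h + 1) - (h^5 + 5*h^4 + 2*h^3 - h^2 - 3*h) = -h^5 - 5*h^4 - 5*h^3 + 8*h^2 + 1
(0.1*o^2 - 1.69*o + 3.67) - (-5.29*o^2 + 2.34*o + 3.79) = 5.39*o^2 - 4.03*o - 0.12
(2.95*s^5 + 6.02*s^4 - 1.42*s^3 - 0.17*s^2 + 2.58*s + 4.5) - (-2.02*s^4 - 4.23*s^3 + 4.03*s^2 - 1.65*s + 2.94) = 2.95*s^5 + 8.04*s^4 + 2.81*s^3 - 4.2*s^2 + 4.23*s + 1.56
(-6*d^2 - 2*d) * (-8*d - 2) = 48*d^3 + 28*d^2 + 4*d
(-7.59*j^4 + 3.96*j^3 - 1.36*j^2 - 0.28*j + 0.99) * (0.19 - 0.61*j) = 4.6299*j^5 - 3.8577*j^4 + 1.582*j^3 - 0.0876*j^2 - 0.6571*j + 0.1881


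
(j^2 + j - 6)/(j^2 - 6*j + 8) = (j + 3)/(j - 4)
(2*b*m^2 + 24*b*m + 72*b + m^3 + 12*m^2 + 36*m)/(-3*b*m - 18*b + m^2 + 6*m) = (-2*b*m - 12*b - m^2 - 6*m)/(3*b - m)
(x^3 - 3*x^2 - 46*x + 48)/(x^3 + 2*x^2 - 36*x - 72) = (x^2 - 9*x + 8)/(x^2 - 4*x - 12)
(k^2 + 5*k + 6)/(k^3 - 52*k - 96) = (k + 3)/(k^2 - 2*k - 48)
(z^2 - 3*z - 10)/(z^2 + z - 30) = (z + 2)/(z + 6)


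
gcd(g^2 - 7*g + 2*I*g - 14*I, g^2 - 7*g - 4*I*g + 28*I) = g - 7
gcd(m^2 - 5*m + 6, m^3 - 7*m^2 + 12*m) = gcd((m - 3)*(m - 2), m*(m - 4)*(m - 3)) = m - 3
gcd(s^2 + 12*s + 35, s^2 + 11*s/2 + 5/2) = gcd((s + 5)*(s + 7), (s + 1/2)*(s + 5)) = s + 5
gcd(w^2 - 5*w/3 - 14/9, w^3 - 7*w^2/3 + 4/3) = w + 2/3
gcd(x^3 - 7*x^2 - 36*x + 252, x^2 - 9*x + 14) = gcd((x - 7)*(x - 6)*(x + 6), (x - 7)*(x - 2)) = x - 7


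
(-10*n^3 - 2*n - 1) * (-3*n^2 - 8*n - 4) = 30*n^5 + 80*n^4 + 46*n^3 + 19*n^2 + 16*n + 4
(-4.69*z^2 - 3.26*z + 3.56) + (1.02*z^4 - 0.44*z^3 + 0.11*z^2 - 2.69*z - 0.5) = 1.02*z^4 - 0.44*z^3 - 4.58*z^2 - 5.95*z + 3.06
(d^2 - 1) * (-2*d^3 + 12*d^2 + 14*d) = -2*d^5 + 12*d^4 + 16*d^3 - 12*d^2 - 14*d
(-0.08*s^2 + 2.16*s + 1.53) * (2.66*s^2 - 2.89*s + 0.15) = -0.2128*s^4 + 5.9768*s^3 - 2.1846*s^2 - 4.0977*s + 0.2295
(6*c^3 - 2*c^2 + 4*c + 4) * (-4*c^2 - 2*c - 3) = -24*c^5 - 4*c^4 - 30*c^3 - 18*c^2 - 20*c - 12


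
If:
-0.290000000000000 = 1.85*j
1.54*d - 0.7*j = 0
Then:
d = -0.07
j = -0.16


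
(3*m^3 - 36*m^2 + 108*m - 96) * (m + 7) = 3*m^4 - 15*m^3 - 144*m^2 + 660*m - 672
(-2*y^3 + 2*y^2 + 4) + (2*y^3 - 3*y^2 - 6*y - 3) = -y^2 - 6*y + 1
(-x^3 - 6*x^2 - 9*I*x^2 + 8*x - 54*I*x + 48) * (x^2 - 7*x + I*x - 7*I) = -x^5 + x^4 - 10*I*x^4 + 59*x^3 + 10*I*x^3 - 17*x^2 + 428*I*x^2 - 714*x - 8*I*x - 336*I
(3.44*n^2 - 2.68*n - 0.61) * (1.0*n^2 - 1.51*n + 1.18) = 3.44*n^4 - 7.8744*n^3 + 7.496*n^2 - 2.2413*n - 0.7198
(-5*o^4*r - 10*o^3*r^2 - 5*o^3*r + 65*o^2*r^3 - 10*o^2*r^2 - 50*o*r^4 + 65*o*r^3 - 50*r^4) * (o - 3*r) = -5*o^5*r + 5*o^4*r^2 - 5*o^4*r + 95*o^3*r^3 + 5*o^3*r^2 - 245*o^2*r^4 + 95*o^2*r^3 + 150*o*r^5 - 245*o*r^4 + 150*r^5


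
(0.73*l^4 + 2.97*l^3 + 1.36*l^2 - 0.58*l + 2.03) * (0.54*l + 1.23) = 0.3942*l^5 + 2.5017*l^4 + 4.3875*l^3 + 1.3596*l^2 + 0.3828*l + 2.4969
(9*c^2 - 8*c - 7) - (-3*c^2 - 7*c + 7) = 12*c^2 - c - 14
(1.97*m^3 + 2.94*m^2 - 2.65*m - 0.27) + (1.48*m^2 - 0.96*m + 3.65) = 1.97*m^3 + 4.42*m^2 - 3.61*m + 3.38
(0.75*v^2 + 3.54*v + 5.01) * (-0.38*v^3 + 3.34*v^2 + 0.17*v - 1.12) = -0.285*v^5 + 1.1598*v^4 + 10.0473*v^3 + 16.4952*v^2 - 3.1131*v - 5.6112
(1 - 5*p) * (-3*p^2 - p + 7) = 15*p^3 + 2*p^2 - 36*p + 7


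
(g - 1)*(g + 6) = g^2 + 5*g - 6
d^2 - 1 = (d - 1)*(d + 1)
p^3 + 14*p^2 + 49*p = p*(p + 7)^2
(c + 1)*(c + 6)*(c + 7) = c^3 + 14*c^2 + 55*c + 42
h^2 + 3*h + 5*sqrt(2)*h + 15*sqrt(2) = (h + 3)*(h + 5*sqrt(2))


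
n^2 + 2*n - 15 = (n - 3)*(n + 5)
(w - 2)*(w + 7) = w^2 + 5*w - 14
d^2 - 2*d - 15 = (d - 5)*(d + 3)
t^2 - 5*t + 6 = (t - 3)*(t - 2)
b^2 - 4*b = b*(b - 4)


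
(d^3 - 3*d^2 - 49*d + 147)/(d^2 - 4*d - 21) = (d^2 + 4*d - 21)/(d + 3)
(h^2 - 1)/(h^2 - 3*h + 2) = (h + 1)/(h - 2)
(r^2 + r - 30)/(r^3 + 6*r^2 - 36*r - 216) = (r - 5)/(r^2 - 36)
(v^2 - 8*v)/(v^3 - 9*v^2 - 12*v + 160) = v/(v^2 - v - 20)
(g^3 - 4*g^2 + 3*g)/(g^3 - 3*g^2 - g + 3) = g/(g + 1)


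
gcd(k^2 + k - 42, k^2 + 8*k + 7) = k + 7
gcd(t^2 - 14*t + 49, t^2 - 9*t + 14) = t - 7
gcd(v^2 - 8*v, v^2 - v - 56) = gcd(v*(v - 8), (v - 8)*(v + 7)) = v - 8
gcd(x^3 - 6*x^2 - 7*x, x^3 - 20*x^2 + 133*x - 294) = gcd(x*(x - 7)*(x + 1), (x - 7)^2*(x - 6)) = x - 7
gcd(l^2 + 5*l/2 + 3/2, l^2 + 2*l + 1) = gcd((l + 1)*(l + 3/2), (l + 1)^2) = l + 1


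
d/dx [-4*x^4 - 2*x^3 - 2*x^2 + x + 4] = -16*x^3 - 6*x^2 - 4*x + 1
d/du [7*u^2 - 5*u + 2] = 14*u - 5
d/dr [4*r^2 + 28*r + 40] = 8*r + 28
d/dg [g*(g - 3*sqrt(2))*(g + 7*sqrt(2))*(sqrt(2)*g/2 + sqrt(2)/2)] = 2*sqrt(2)*g^3 + 3*sqrt(2)*g^2/2 + 12*g^2 - 42*sqrt(2)*g + 8*g - 21*sqrt(2)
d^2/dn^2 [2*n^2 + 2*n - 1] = 4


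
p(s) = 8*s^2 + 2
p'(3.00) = 48.00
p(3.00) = 74.00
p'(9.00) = 144.00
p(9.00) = 650.00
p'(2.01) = 32.16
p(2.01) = 34.32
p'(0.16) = 2.56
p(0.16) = 2.20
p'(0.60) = 9.60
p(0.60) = 4.88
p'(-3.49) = -55.84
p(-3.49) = 99.44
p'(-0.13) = -2.08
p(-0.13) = 2.14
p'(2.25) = 36.00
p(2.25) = 42.50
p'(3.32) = 53.12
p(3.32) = 90.18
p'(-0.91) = -14.56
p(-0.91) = 8.62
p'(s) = 16*s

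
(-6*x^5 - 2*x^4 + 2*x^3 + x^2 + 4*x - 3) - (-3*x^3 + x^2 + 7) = -6*x^5 - 2*x^4 + 5*x^3 + 4*x - 10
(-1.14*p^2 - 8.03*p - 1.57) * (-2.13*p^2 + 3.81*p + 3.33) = 2.4282*p^4 + 12.7605*p^3 - 31.0464*p^2 - 32.7216*p - 5.2281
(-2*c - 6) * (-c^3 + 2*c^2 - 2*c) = 2*c^4 + 2*c^3 - 8*c^2 + 12*c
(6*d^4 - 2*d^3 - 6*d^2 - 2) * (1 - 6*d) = -36*d^5 + 18*d^4 + 34*d^3 - 6*d^2 + 12*d - 2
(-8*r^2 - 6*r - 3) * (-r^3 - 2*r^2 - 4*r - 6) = 8*r^5 + 22*r^4 + 47*r^3 + 78*r^2 + 48*r + 18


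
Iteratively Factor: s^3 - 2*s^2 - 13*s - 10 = (s - 5)*(s^2 + 3*s + 2) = (s - 5)*(s + 1)*(s + 2)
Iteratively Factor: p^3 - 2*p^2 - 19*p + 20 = (p + 4)*(p^2 - 6*p + 5) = (p - 1)*(p + 4)*(p - 5)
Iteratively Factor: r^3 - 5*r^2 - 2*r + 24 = (r - 3)*(r^2 - 2*r - 8) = (r - 3)*(r + 2)*(r - 4)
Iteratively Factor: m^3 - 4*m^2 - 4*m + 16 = (m + 2)*(m^2 - 6*m + 8) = (m - 2)*(m + 2)*(m - 4)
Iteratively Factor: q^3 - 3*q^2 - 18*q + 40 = (q + 4)*(q^2 - 7*q + 10) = (q - 5)*(q + 4)*(q - 2)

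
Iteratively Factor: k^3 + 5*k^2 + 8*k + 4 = (k + 1)*(k^2 + 4*k + 4) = (k + 1)*(k + 2)*(k + 2)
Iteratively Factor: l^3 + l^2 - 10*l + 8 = (l - 2)*(l^2 + 3*l - 4) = (l - 2)*(l - 1)*(l + 4)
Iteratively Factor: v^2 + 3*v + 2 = (v + 1)*(v + 2)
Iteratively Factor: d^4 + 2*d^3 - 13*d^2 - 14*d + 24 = (d + 4)*(d^3 - 2*d^2 - 5*d + 6) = (d - 3)*(d + 4)*(d^2 + d - 2) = (d - 3)*(d + 2)*(d + 4)*(d - 1)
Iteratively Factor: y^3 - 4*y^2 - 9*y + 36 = (y + 3)*(y^2 - 7*y + 12) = (y - 3)*(y + 3)*(y - 4)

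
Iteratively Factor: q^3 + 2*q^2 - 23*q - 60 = (q - 5)*(q^2 + 7*q + 12) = (q - 5)*(q + 4)*(q + 3)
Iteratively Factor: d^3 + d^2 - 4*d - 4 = (d + 2)*(d^2 - d - 2) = (d + 1)*(d + 2)*(d - 2)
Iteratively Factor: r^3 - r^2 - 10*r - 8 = (r + 2)*(r^2 - 3*r - 4) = (r + 1)*(r + 2)*(r - 4)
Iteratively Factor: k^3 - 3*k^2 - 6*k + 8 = (k - 4)*(k^2 + k - 2) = (k - 4)*(k + 2)*(k - 1)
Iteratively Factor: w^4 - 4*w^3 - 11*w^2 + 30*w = (w + 3)*(w^3 - 7*w^2 + 10*w) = (w - 5)*(w + 3)*(w^2 - 2*w) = w*(w - 5)*(w + 3)*(w - 2)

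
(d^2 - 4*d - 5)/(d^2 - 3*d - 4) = (d - 5)/(d - 4)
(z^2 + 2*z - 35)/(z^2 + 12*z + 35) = (z - 5)/(z + 5)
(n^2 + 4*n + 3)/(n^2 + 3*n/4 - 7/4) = 4*(n^2 + 4*n + 3)/(4*n^2 + 3*n - 7)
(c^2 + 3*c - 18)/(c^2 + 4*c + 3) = (c^2 + 3*c - 18)/(c^2 + 4*c + 3)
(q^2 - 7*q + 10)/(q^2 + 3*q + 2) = (q^2 - 7*q + 10)/(q^2 + 3*q + 2)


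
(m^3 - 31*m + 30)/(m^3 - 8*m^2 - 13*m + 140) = (m^2 + 5*m - 6)/(m^2 - 3*m - 28)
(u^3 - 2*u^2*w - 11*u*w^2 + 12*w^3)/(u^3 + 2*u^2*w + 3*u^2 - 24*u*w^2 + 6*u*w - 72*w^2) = (u^2 + 2*u*w - 3*w^2)/(u^2 + 6*u*w + 3*u + 18*w)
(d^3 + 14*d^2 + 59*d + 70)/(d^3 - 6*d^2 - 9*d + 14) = (d^2 + 12*d + 35)/(d^2 - 8*d + 7)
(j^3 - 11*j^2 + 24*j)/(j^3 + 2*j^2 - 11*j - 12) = j*(j - 8)/(j^2 + 5*j + 4)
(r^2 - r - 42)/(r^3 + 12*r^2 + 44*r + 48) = (r - 7)/(r^2 + 6*r + 8)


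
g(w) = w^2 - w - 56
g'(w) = 2*w - 1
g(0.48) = -56.25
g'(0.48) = -0.04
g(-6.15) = -12.03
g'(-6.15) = -13.30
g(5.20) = -34.16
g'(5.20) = 9.40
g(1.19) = -55.77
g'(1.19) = 1.38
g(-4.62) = -30.04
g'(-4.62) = -10.24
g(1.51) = -55.23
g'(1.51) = 2.02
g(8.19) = 2.89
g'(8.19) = 15.38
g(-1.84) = -50.77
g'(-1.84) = -4.68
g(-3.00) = -44.00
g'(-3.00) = -7.00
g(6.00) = -26.00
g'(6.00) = 11.00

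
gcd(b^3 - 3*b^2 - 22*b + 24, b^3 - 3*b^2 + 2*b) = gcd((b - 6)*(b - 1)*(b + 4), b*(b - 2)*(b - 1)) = b - 1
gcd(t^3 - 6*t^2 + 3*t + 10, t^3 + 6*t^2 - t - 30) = t - 2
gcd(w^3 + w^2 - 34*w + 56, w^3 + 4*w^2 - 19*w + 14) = w^2 + 5*w - 14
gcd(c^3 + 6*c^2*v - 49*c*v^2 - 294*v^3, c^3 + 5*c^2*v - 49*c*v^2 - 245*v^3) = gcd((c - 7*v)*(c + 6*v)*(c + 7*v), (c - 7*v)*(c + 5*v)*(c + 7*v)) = -c^2 + 49*v^2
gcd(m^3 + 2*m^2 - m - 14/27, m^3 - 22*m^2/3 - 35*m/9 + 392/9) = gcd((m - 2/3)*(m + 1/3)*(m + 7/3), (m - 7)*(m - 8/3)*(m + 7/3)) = m + 7/3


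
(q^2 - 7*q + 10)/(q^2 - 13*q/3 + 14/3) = 3*(q - 5)/(3*q - 7)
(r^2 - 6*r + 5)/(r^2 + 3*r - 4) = (r - 5)/(r + 4)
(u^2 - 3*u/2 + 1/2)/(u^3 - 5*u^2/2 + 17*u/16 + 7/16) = 8*(2*u - 1)/(16*u^2 - 24*u - 7)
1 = 1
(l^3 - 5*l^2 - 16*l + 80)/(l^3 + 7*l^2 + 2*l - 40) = (l^2 - 9*l + 20)/(l^2 + 3*l - 10)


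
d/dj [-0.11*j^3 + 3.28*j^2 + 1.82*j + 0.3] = -0.33*j^2 + 6.56*j + 1.82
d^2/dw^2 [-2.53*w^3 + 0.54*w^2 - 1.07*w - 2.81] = 1.08 - 15.18*w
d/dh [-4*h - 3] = -4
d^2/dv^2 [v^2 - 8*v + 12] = 2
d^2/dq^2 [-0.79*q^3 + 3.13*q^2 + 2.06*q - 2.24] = 6.26 - 4.74*q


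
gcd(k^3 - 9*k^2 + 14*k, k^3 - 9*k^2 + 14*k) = k^3 - 9*k^2 + 14*k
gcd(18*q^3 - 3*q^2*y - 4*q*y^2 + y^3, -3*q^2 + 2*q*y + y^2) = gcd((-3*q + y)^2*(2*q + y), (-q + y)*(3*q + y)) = 1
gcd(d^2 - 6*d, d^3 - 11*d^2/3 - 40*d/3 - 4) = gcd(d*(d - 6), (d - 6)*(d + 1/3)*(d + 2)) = d - 6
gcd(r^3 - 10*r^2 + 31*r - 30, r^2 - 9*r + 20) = r - 5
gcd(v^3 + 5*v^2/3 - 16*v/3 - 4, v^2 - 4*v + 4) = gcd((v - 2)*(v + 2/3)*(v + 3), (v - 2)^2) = v - 2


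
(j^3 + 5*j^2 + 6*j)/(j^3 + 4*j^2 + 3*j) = (j + 2)/(j + 1)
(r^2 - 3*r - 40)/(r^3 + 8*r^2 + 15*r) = (r - 8)/(r*(r + 3))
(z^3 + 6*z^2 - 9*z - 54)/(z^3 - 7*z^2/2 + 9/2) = 2*(z^2 + 9*z + 18)/(2*z^2 - z - 3)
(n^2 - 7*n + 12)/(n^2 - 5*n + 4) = (n - 3)/(n - 1)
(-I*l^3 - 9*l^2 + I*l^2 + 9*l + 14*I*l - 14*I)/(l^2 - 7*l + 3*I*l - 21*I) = (-I*l^3 + l^2*(-9 + I) + l*(9 + 14*I) - 14*I)/(l^2 + l*(-7 + 3*I) - 21*I)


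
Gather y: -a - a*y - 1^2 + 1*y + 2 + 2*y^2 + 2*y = -a + 2*y^2 + y*(3 - a) + 1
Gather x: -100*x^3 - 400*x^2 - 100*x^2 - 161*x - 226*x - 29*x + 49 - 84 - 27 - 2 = -100*x^3 - 500*x^2 - 416*x - 64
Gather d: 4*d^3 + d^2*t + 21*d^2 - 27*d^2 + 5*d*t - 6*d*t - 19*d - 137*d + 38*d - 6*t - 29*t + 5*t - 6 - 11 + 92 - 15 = 4*d^3 + d^2*(t - 6) + d*(-t - 118) - 30*t + 60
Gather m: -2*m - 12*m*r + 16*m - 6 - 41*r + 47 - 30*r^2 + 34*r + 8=m*(14 - 12*r) - 30*r^2 - 7*r + 49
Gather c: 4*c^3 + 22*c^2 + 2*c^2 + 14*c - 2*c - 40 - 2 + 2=4*c^3 + 24*c^2 + 12*c - 40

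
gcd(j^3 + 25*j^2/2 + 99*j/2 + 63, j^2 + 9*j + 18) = j^2 + 9*j + 18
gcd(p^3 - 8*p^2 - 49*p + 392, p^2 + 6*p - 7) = p + 7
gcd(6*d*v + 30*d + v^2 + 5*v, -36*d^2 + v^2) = 6*d + v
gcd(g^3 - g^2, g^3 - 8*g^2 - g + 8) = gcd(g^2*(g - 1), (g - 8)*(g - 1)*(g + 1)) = g - 1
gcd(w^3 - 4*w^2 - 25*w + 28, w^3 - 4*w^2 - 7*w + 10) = w - 1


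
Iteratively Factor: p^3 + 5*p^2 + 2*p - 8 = (p - 1)*(p^2 + 6*p + 8) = (p - 1)*(p + 4)*(p + 2)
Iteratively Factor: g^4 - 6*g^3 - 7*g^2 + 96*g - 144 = (g - 3)*(g^3 - 3*g^2 - 16*g + 48) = (g - 4)*(g - 3)*(g^2 + g - 12) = (g - 4)*(g - 3)*(g + 4)*(g - 3)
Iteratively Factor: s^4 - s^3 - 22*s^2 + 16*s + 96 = (s - 4)*(s^3 + 3*s^2 - 10*s - 24) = (s - 4)*(s + 4)*(s^2 - s - 6) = (s - 4)*(s - 3)*(s + 4)*(s + 2)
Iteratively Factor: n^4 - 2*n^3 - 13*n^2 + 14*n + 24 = (n + 1)*(n^3 - 3*n^2 - 10*n + 24) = (n + 1)*(n + 3)*(n^2 - 6*n + 8) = (n - 4)*(n + 1)*(n + 3)*(n - 2)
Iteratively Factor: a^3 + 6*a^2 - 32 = (a + 4)*(a^2 + 2*a - 8) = (a + 4)^2*(a - 2)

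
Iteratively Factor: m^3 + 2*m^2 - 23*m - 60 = (m - 5)*(m^2 + 7*m + 12) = (m - 5)*(m + 4)*(m + 3)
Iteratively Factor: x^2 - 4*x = (x - 4)*(x)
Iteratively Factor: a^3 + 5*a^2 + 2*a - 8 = (a + 2)*(a^2 + 3*a - 4) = (a + 2)*(a + 4)*(a - 1)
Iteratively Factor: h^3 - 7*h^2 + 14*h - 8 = (h - 2)*(h^2 - 5*h + 4) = (h - 4)*(h - 2)*(h - 1)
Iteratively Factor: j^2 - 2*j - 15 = (j + 3)*(j - 5)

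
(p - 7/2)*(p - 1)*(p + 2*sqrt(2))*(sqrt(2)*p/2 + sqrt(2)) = sqrt(2)*p^4/2 - 5*sqrt(2)*p^3/4 + 2*p^3 - 5*p^2 - 11*sqrt(2)*p^2/4 - 11*p + 7*sqrt(2)*p/2 + 14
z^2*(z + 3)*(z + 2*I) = z^4 + 3*z^3 + 2*I*z^3 + 6*I*z^2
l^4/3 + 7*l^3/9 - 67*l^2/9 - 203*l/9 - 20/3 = (l/3 + 1)*(l - 5)*(l + 1/3)*(l + 4)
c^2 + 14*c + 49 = (c + 7)^2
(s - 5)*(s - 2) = s^2 - 7*s + 10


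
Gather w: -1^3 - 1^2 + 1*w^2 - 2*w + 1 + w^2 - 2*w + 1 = 2*w^2 - 4*w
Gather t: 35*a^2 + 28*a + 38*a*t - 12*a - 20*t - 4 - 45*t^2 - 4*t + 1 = 35*a^2 + 16*a - 45*t^2 + t*(38*a - 24) - 3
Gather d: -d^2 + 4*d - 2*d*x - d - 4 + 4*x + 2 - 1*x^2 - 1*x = -d^2 + d*(3 - 2*x) - x^2 + 3*x - 2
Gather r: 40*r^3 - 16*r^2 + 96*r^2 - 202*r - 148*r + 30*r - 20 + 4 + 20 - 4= 40*r^3 + 80*r^2 - 320*r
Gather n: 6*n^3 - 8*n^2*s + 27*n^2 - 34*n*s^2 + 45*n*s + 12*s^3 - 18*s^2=6*n^3 + n^2*(27 - 8*s) + n*(-34*s^2 + 45*s) + 12*s^3 - 18*s^2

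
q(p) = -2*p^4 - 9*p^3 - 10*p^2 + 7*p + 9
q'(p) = -8*p^3 - 27*p^2 - 20*p + 7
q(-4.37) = -190.86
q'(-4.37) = 246.41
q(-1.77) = -4.44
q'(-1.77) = 2.17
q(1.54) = -48.06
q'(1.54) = -117.05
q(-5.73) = -822.24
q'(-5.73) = 740.17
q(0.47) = 9.05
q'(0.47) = -9.19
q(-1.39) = -3.35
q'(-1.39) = 4.12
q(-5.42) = -615.67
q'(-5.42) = 596.00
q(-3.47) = -49.63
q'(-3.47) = 85.55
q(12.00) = -58371.00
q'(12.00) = -17945.00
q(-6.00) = -1041.00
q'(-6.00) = 883.00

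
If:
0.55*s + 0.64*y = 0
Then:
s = -1.16363636363636*y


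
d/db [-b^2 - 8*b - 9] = -2*b - 8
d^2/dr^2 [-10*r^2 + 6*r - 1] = -20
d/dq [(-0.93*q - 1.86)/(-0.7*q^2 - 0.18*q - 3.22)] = (-0.651*q^2 - 2.604*q + 2.6598)/(0.49*q^4 + 0.252*q^3 + 4.5404*q^2 + 1.1592*q + 10.3684)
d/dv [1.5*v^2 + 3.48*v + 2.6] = 3.0*v + 3.48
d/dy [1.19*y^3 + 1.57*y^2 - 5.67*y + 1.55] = 3.57*y^2 + 3.14*y - 5.67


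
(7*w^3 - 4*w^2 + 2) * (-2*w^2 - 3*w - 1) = -14*w^5 - 13*w^4 + 5*w^3 - 6*w - 2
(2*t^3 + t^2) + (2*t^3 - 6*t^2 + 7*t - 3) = 4*t^3 - 5*t^2 + 7*t - 3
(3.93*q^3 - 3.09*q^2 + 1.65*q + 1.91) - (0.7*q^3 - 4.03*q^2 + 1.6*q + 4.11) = 3.23*q^3 + 0.94*q^2 + 0.0499999999999998*q - 2.2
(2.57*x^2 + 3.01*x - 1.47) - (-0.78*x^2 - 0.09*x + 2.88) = 3.35*x^2 + 3.1*x - 4.35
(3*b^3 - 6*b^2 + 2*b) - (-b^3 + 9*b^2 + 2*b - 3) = 4*b^3 - 15*b^2 + 3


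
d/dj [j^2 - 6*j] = 2*j - 6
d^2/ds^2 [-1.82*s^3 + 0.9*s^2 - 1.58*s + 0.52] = 1.8 - 10.92*s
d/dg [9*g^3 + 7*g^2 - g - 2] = 27*g^2 + 14*g - 1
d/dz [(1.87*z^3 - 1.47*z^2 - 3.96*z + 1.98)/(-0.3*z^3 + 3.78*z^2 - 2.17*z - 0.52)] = (-2.22044604925031e-16*z^5 + 6.6276*z^4 - 10.4918*z^3 + 17.0235*z^2 - 13.44*z + 6.3558)/(0.09*z^6 - 2.268*z^5 + 15.5904*z^4 - 16.0932*z^3 + 0.7777*z^2 + 2.2568*z + 0.2704)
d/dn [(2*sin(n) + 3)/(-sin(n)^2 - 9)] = 2*(sin(n)^2 + 3*sin(n) - 9)*cos(n)/(sin(n)^2 + 9)^2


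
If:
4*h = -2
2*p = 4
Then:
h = -1/2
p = 2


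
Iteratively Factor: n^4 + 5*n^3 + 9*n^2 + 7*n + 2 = (n + 1)*(n^3 + 4*n^2 + 5*n + 2) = (n + 1)^2*(n^2 + 3*n + 2) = (n + 1)^3*(n + 2)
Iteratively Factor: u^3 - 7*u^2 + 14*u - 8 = (u - 1)*(u^2 - 6*u + 8) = (u - 4)*(u - 1)*(u - 2)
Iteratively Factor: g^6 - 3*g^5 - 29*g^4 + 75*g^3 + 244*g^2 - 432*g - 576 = (g + 1)*(g^5 - 4*g^4 - 25*g^3 + 100*g^2 + 144*g - 576) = (g - 4)*(g + 1)*(g^4 - 25*g^2 + 144) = (g - 4)*(g + 1)*(g + 3)*(g^3 - 3*g^2 - 16*g + 48) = (g - 4)*(g + 1)*(g + 3)*(g + 4)*(g^2 - 7*g + 12) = (g - 4)^2*(g + 1)*(g + 3)*(g + 4)*(g - 3)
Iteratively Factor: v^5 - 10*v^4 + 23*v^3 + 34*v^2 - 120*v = (v + 2)*(v^4 - 12*v^3 + 47*v^2 - 60*v) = (v - 3)*(v + 2)*(v^3 - 9*v^2 + 20*v) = (v - 4)*(v - 3)*(v + 2)*(v^2 - 5*v) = v*(v - 4)*(v - 3)*(v + 2)*(v - 5)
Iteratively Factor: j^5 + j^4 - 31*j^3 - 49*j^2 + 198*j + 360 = (j + 4)*(j^4 - 3*j^3 - 19*j^2 + 27*j + 90) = (j + 3)*(j + 4)*(j^3 - 6*j^2 - j + 30) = (j - 5)*(j + 3)*(j + 4)*(j^2 - j - 6) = (j - 5)*(j + 2)*(j + 3)*(j + 4)*(j - 3)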